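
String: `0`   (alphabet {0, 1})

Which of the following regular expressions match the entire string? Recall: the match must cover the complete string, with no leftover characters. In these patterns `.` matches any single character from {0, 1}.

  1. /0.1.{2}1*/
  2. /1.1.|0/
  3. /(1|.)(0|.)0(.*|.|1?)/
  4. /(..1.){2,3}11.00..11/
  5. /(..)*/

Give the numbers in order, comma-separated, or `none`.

1 → no match
2 → match
3 → no match
4 → no match — must end with `11`
5 → no match

2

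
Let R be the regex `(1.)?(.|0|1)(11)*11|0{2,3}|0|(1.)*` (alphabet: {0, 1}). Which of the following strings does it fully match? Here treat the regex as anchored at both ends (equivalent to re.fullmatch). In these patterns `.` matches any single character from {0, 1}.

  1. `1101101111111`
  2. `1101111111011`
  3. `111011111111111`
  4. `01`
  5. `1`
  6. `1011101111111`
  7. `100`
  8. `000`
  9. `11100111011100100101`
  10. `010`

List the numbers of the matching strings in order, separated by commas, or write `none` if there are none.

1 → no match
2 → no match
3 → no match
4 → no match
5 → no match
6 → no match
7 → no match
8 → match
9 → no match
10 → no match

8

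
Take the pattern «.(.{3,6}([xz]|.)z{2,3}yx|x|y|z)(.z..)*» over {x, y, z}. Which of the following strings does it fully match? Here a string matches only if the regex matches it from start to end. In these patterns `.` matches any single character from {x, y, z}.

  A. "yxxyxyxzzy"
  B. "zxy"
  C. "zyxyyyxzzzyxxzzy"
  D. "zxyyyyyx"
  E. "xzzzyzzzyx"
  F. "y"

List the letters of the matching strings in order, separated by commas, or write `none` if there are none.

C, E

A. "yxxyxyxzzy" → no match
B. "zxy" → no match
C → match
D. "zxyyyyyx" → no match
E. "xzzzyzzzyx" → match
F. "y" → no match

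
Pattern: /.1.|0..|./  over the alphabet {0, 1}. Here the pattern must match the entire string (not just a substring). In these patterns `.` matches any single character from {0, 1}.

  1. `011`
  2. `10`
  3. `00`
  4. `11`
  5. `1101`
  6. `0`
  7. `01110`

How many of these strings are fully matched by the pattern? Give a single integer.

1. `011` → match
2. `10` → no match
3. `00` → no match
4. `11` → no match
5. `1101` → no match
6. `0` → match
7. `01110` → no match
Total matched: 2

2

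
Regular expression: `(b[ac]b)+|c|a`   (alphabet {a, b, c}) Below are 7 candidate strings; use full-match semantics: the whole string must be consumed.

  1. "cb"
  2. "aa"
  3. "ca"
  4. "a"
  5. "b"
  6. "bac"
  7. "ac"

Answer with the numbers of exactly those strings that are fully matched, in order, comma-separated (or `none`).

1 → no match
2 → no match
3 → no match
4 → match
5 → no match
6 → no match
7 → no match

4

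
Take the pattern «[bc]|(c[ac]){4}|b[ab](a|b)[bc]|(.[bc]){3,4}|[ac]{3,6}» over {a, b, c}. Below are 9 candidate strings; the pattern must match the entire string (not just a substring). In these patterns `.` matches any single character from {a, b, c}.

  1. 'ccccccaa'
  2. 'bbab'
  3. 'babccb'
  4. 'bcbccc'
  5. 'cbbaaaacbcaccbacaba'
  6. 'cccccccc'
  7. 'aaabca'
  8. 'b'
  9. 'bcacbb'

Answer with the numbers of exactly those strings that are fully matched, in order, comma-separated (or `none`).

1 → no match
2 → match
3 → no match
4 → match
5 → no match
6 → match
7 → no match
8 → match
9 → match

2, 4, 6, 8, 9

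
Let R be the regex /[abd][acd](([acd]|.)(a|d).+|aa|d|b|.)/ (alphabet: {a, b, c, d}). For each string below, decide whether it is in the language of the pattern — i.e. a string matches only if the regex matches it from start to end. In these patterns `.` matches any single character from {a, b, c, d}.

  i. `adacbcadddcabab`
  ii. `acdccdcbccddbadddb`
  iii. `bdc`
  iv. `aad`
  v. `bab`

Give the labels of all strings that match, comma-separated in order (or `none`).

iii, iv, v

i → no match
ii → no match
iii → match
iv → match
v → match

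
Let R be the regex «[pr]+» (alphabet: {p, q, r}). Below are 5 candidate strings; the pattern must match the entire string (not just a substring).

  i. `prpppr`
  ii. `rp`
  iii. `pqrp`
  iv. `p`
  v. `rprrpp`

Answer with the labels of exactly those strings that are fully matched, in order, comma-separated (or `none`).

i. `prpppr` → match
ii. `rp` → match
iii. `pqrp` → no match
iv. `p` → match
v. `rprrpp` → match

i, ii, iv, v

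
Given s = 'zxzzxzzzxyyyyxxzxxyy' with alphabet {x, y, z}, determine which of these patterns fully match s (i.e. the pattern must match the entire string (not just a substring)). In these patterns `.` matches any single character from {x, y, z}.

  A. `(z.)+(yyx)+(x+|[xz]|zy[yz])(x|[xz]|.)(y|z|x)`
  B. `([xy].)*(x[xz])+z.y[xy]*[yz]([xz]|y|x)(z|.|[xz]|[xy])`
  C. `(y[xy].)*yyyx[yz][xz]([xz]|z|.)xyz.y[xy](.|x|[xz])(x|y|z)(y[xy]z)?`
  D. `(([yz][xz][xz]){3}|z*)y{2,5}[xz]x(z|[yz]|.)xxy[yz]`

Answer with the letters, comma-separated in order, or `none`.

A → no match
B → no match
C → no match
D → match

D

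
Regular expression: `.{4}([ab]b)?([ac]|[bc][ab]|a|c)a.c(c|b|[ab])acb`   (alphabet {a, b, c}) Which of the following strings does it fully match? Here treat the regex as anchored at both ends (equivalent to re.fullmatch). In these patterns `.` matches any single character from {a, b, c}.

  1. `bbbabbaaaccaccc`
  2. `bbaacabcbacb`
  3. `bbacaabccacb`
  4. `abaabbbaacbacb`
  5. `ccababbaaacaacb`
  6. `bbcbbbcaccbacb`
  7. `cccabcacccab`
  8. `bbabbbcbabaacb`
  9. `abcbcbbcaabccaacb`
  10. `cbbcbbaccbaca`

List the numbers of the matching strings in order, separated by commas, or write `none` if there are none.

2, 3, 5, 6

1 → no match — must end with `acb`
2 → match
3 → match
4 → no match
5 → match
6 → match
7 → no match — must end with `acb`
8 → no match
9 → no match
10 → no match — must end with `acb`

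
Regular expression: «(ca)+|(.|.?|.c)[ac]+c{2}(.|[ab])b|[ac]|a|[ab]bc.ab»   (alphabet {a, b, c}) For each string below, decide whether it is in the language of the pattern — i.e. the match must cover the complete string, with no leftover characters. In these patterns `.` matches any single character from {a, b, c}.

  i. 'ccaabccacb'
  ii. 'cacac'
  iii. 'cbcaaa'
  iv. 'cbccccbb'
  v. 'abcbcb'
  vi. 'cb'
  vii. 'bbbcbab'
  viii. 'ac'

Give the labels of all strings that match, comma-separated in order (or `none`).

none

i. 'ccaabccacb' → no match
ii. 'cacac' → no match
iii. 'cbcaaa' → no match
iv. 'cbccccbb' → no match
v. 'abcbcb' → no match
vi. 'cb' → no match
vii. 'bbbcbab' → no match
viii. 'ac' → no match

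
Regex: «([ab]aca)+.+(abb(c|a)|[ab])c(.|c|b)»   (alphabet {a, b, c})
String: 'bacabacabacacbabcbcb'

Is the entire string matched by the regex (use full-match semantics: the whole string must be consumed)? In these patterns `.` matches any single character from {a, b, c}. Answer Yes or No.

Yes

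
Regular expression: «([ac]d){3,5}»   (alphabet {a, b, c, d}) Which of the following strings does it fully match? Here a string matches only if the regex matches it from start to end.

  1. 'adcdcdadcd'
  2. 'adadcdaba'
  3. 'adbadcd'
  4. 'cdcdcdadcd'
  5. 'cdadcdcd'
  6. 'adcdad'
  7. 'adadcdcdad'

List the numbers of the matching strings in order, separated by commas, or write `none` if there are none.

1 → match
2 → no match — must end with 'd'
3 → no match
4 → match
5 → match
6 → match
7 → match

1, 4, 5, 6, 7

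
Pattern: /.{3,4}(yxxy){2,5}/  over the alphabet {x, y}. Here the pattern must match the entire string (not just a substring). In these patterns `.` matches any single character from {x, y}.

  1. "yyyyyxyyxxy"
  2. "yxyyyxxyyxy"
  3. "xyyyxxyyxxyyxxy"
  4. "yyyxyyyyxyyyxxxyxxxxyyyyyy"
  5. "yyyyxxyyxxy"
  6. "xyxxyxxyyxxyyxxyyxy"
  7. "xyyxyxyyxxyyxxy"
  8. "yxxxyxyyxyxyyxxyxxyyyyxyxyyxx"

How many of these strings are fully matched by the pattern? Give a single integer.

2

1 → no match
2 → no match — must end with "yxxy"
3 → match
4 → no match — must end with "yxxy"
5 → match
6 → no match — must end with "yxxy"
7 → no match
8 → no match — must end with "yxxy"
Total matched: 2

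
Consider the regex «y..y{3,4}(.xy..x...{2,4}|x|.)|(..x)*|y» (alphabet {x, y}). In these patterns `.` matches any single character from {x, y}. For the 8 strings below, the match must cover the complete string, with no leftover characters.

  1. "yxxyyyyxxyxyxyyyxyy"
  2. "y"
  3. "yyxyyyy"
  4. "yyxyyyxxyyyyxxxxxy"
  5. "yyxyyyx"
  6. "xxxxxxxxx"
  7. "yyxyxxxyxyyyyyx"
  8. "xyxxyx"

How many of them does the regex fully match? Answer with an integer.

6

1 → match
2. "y" → match
3. "yyxyyyy" → match
4 → no match
5. "yyxyyyx" → match
6. "xxxxxxxxx" → match
7 → no match
8. "xyxxyx" → match
Total matched: 6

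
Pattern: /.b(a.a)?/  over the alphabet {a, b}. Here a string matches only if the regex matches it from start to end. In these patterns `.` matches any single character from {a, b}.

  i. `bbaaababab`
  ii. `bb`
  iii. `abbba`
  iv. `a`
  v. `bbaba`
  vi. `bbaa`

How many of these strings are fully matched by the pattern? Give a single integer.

2

i → no match
ii → match
iii → no match
iv → no match
v → match
vi → no match
Total matched: 2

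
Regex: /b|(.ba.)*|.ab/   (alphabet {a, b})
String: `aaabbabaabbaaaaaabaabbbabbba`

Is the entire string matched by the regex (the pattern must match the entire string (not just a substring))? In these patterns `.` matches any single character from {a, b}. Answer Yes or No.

No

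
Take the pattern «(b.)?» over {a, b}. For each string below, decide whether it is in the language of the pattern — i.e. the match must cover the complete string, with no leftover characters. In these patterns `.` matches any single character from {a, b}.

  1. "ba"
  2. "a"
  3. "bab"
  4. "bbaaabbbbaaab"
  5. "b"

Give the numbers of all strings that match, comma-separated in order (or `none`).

1

1 → match
2 → no match
3 → no match
4 → no match
5 → no match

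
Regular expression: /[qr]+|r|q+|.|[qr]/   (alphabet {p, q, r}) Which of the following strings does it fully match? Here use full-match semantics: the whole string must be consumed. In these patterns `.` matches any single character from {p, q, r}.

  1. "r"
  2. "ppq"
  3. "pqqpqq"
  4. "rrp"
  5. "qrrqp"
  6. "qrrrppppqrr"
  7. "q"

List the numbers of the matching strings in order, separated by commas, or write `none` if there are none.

1. "r" → match
2. "ppq" → no match
3. "pqqpqq" → no match
4. "rrp" → no match
5. "qrrqp" → no match
6. "qrrrppppqrr" → no match
7. "q" → match

1, 7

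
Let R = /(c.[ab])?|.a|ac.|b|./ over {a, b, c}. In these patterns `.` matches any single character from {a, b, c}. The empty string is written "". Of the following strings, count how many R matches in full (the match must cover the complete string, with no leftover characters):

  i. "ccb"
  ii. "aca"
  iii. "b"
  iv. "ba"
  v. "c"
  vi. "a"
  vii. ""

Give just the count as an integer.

i → match
ii → match
iii → match
iv → match
v → match
vi → match
vii → match
Total matched: 7

7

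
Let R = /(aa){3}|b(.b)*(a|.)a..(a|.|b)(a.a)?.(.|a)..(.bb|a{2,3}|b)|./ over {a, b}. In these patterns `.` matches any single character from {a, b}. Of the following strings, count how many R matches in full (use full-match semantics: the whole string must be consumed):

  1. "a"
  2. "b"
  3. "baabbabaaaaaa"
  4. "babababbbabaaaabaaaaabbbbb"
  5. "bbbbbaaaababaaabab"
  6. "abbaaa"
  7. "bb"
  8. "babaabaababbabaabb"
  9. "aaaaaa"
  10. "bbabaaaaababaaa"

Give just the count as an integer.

7

1 → match
2 → match
3 → match
4 → match
5 → match
6 → no match
7 → no match
8 → no match
9 → match
10 → match
Total matched: 7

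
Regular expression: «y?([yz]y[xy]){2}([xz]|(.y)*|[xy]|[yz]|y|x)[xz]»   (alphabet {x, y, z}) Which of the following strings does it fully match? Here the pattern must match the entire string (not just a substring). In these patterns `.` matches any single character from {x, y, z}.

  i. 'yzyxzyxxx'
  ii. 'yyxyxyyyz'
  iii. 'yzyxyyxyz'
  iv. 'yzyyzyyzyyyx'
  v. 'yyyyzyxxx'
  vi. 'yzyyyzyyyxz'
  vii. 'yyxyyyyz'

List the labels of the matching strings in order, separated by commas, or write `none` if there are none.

i → match
ii → no match
iii → match
iv → match
v → match
vi → no match
vii → match

i, iii, iv, v, vii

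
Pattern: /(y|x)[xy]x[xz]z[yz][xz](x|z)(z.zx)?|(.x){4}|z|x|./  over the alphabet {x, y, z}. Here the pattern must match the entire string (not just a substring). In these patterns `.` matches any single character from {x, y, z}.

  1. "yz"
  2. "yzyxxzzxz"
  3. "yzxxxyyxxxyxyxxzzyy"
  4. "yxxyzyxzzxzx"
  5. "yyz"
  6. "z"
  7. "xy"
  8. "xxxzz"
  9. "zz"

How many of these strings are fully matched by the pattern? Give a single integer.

1

1. "yz" → no match
2. "yzyxxzzxz" → no match
3 → no match
4. "yxxyzyxzzxzx" → no match
5. "yyz" → no match
6. "z" → match
7. "xy" → no match
8. "xxxzz" → no match
9. "zz" → no match
Total matched: 1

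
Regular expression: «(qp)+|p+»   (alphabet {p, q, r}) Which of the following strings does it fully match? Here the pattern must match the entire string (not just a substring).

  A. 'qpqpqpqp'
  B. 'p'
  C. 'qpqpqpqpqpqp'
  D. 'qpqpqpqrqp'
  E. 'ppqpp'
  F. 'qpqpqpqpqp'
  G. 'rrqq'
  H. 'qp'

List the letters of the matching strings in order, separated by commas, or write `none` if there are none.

A, B, C, F, H

A → match
B → match
C → match
D → no match
E → no match
F → match
G → no match
H → match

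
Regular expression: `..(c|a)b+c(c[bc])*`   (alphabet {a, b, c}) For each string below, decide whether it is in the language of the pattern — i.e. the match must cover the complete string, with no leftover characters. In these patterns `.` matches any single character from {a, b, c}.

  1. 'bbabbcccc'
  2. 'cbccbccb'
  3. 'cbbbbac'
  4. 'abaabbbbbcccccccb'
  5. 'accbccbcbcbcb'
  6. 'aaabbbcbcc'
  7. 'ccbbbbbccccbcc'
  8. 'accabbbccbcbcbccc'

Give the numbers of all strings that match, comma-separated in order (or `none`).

1. 'bbabbcccc' → no match
2. 'cbccbccb' → no match
3. 'cbbbbac' → no match
4 → no match
5 → match
6. 'aaabbbcbcc' → no match
7 → no match
8 → no match

5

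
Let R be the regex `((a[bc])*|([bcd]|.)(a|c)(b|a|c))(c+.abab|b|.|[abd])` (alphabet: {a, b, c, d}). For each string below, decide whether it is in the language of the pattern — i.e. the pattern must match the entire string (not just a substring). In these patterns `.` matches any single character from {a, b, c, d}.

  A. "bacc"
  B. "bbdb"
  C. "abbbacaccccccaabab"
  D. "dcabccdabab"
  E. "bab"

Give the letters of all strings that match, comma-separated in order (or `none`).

A

A. "bacc" → match
B. "bbdb" → no match
C → no match
D. "dcabccdabab" → no match
E. "bab" → no match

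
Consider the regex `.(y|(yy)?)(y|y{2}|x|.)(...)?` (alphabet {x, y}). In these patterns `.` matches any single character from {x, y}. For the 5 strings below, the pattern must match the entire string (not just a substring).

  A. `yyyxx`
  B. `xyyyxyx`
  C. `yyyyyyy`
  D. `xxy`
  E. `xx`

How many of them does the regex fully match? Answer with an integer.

A → match
B → match
C → match
D → no match
E → match
Total matched: 4

4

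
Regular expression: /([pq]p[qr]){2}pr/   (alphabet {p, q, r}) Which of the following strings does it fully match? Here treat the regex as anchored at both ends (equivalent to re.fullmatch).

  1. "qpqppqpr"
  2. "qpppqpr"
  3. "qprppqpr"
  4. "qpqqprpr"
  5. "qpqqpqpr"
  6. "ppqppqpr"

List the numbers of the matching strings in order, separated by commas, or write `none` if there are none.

1, 3, 4, 5, 6

1 → match
2 → no match
3 → match
4 → match
5 → match
6 → match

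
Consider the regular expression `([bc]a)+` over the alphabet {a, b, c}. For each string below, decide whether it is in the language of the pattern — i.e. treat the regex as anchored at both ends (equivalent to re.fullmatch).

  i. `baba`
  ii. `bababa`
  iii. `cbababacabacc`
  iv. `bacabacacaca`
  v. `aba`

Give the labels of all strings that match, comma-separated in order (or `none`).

i, ii, iv

i → match
ii → match
iii → no match — must end with `a`
iv → match
v → no match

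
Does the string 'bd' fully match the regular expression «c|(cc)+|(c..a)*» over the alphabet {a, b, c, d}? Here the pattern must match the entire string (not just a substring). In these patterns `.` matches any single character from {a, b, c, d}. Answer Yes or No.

No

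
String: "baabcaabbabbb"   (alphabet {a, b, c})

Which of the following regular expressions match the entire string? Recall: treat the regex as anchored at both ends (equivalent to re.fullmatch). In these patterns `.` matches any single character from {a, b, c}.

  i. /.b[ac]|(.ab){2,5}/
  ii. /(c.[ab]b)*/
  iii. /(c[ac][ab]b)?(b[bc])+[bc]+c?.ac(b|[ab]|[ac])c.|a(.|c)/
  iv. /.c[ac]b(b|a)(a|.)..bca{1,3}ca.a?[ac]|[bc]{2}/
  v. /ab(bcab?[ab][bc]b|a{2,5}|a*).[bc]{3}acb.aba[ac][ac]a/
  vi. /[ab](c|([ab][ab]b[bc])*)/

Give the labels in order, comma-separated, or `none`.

vi

i → no match
ii → no match
iii → no match
iv → no match
v → no match — must start with "ab"
vi → match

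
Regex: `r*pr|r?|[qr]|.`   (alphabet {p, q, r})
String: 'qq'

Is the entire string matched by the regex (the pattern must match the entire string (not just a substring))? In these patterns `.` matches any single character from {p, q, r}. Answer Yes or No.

No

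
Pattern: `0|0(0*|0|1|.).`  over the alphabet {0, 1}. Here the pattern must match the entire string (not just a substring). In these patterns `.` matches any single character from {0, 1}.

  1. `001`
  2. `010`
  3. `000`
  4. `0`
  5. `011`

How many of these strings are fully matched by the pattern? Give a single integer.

1. `001` → match
2. `010` → match
3. `000` → match
4. `0` → match
5. `011` → match
Total matched: 5

5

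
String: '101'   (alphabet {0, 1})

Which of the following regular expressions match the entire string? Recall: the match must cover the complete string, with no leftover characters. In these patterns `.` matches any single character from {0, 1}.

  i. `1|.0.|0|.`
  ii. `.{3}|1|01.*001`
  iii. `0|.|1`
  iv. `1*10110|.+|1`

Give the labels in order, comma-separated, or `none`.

i, ii, iv

i → match
ii → match
iii → no match
iv → match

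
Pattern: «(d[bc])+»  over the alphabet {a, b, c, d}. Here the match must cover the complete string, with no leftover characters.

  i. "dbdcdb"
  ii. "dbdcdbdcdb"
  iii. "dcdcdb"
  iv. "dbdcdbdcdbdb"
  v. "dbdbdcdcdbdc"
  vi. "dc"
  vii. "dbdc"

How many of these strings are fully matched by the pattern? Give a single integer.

i → match
ii → match
iii → match
iv → match
v → match
vi → match
vii → match
Total matched: 7

7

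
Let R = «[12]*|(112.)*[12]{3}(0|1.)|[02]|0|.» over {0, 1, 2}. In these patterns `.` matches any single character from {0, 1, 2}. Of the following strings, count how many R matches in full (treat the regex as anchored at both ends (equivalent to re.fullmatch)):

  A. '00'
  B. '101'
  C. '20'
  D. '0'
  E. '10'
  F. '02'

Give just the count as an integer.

A. '00' → no match
B. '101' → no match
C. '20' → no match
D. '0' → match
E. '10' → no match
F. '02' → no match
Total matched: 1

1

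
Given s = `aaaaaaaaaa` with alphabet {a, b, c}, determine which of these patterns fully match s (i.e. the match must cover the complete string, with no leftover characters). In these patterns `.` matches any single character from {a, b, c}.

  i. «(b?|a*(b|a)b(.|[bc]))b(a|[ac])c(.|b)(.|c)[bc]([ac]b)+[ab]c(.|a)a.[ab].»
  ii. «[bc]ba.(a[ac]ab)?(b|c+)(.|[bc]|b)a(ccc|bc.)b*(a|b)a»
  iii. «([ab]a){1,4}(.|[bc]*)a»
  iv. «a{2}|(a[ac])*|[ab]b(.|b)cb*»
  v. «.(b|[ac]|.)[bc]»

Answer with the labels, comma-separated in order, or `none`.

i → no match
ii → no match
iii → match
iv → match
v → no match

iii, iv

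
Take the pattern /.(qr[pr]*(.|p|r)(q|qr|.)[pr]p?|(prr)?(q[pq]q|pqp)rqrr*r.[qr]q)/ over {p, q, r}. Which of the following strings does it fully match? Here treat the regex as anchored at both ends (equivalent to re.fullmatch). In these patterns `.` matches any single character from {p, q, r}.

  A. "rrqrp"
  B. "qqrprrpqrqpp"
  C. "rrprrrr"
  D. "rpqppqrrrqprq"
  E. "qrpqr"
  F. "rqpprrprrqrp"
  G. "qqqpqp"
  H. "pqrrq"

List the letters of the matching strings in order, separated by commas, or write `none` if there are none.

A. "rrqrp" → no match
B. "qqrprrpqrqpp" → no match
C. "rrprrrr" → no match
D → no match
E. "qrpqr" → no match
F. "rqpprrprrqrp" → no match
G. "qqqpqp" → no match
H. "pqrrq" → no match

none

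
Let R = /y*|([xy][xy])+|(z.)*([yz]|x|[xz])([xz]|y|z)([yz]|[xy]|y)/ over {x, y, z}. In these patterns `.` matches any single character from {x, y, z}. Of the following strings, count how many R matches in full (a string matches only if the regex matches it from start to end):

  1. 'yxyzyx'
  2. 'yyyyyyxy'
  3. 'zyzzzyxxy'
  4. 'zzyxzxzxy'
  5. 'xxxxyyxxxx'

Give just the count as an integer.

1. 'yxyzyx' → no match
2. 'yyyyyyxy' → match
3. 'zyzzzyxxy' → match
4. 'zzyxzxzxy' → no match
5. 'xxxxyyxxxx' → match
Total matched: 3

3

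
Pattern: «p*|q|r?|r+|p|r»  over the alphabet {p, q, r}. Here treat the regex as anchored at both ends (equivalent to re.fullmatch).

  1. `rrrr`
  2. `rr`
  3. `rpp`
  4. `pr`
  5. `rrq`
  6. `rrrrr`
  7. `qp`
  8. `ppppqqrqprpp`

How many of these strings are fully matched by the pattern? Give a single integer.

3

1 → match
2 → match
3 → no match
4 → no match
5 → no match
6 → match
7 → no match
8 → no match
Total matched: 3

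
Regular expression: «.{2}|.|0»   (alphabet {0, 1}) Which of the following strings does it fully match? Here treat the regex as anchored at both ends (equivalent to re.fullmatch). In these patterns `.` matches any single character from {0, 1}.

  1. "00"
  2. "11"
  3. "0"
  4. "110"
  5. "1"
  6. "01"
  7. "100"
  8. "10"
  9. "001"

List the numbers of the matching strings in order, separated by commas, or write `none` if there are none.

1 → match
2 → match
3 → match
4 → no match
5 → match
6 → match
7 → no match
8 → match
9 → no match

1, 2, 3, 5, 6, 8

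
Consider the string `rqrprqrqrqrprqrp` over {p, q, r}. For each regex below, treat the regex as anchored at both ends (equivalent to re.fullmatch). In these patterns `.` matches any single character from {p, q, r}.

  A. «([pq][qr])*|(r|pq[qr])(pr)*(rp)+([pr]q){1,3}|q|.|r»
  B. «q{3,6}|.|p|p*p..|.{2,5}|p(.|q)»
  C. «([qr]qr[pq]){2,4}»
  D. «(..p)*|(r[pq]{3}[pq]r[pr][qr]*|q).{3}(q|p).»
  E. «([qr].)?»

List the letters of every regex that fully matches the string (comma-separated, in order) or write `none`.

A → no match
B → no match
C → match
D → no match
E → no match

C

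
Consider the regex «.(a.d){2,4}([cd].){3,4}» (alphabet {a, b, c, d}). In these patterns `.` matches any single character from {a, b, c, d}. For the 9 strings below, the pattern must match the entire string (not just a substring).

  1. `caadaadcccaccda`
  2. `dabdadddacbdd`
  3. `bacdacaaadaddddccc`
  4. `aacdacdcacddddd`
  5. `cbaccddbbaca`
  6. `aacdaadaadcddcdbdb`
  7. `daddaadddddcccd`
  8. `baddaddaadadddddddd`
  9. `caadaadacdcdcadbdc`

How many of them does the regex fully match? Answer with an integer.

1 → match
2 → match
3 → no match
4 → match
5. `cbaccddbbaca` → no match
6 → match
7 → match
8 → match
9 → match
Total matched: 7

7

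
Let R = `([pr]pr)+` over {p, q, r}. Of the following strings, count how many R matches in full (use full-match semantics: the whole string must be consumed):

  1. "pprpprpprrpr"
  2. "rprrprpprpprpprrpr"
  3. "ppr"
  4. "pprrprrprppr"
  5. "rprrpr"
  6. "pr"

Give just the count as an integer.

1 → match
2 → match
3 → match
4 → match
5 → match
6 → no match
Total matched: 5

5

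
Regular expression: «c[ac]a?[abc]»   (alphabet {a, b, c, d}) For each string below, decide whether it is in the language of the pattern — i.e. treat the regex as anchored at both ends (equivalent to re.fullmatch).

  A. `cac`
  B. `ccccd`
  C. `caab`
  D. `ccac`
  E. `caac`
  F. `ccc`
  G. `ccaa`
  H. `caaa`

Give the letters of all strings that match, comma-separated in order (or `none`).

A, C, D, E, F, G, H

A → match
B → no match
C → match
D → match
E → match
F → match
G → match
H → match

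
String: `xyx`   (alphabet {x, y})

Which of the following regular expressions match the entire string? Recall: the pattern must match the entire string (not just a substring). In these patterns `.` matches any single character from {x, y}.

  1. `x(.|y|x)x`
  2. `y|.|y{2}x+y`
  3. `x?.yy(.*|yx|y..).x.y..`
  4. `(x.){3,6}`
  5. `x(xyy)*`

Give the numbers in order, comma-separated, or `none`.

1 → match
2 → no match
3 → no match
4 → no match
5 → no match

1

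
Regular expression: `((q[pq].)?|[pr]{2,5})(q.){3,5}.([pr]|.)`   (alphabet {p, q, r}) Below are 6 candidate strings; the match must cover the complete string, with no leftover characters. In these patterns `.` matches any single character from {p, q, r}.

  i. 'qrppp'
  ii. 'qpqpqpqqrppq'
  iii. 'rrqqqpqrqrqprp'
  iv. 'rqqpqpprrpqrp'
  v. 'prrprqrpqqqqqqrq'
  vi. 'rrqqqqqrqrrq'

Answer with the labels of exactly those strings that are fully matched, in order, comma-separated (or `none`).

i. 'qrppp' → no match
ii. 'qpqpqpqqrppq' → no match
iii → match
iv → no match
v → no match
vi. 'rrqqqqqrqrrq' → match

iii, vi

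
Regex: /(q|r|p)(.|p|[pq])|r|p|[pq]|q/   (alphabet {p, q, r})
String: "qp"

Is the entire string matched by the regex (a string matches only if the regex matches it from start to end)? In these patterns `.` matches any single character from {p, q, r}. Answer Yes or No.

Yes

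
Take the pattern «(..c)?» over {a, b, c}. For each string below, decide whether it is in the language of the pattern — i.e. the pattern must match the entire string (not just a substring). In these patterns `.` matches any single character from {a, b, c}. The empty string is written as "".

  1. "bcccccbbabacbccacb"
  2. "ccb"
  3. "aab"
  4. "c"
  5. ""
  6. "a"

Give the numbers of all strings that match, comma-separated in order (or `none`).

5

1 → no match
2 → no match
3 → no match
4 → no match
5 → match
6 → no match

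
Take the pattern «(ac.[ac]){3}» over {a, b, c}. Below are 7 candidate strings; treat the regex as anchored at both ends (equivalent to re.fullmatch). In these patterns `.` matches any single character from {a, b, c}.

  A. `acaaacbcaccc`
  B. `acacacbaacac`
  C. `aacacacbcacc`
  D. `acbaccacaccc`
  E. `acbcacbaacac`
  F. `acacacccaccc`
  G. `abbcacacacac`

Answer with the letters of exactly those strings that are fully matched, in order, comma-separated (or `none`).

A, B, E, F

A → match
B → match
C → no match — must start with `ac`
D → no match
E → match
F → match
G → no match — must start with `ac`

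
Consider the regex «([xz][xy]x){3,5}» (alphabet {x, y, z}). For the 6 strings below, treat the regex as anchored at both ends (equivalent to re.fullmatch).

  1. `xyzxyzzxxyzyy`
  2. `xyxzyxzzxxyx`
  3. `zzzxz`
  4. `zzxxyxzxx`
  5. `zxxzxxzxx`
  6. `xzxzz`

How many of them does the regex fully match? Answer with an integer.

1 → no match — must end with `x`
2. `xyxzyxzzxxyx` → no match
3. `zzzxz` → no match — must end with `x`
4. `zzxxyxzxx` → no match
5. `zxxzxxzxx` → match
6. `xzxzz` → no match — must end with `x`
Total matched: 1

1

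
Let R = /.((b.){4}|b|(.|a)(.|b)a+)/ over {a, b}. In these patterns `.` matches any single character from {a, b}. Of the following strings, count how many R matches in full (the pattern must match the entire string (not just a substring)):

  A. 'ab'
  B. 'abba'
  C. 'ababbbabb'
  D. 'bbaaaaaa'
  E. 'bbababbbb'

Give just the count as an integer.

A → match
B → match
C → match
D → match
E → match
Total matched: 5

5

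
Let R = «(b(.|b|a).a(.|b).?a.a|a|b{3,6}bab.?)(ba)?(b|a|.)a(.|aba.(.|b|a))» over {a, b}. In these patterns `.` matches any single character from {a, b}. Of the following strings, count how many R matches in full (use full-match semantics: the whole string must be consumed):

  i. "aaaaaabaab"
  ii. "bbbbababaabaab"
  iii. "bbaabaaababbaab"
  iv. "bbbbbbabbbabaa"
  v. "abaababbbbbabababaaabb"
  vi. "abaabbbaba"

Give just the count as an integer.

2

i → no match
ii → match
iii → no match
iv → match
v → no match
vi → no match
Total matched: 2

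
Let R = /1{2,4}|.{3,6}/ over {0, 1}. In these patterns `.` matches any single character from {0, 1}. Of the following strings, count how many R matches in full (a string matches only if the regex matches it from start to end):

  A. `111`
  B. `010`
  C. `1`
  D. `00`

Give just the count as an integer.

2

A → match
B → match
C → no match
D → no match
Total matched: 2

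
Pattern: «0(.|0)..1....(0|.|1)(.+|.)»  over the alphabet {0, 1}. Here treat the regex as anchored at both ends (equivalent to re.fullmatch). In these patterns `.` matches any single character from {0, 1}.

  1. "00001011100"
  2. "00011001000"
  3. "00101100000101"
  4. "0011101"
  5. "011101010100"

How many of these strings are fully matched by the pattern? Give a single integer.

3

1 → match
2 → match
3 → match
4 → no match
5 → no match
Total matched: 3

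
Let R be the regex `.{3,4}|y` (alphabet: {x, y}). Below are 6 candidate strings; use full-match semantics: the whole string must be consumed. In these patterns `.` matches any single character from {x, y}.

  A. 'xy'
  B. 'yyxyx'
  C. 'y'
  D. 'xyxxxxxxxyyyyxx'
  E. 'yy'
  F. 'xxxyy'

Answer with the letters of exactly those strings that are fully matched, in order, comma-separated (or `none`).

A → no match
B → no match
C → match
D → no match
E → no match
F → no match

C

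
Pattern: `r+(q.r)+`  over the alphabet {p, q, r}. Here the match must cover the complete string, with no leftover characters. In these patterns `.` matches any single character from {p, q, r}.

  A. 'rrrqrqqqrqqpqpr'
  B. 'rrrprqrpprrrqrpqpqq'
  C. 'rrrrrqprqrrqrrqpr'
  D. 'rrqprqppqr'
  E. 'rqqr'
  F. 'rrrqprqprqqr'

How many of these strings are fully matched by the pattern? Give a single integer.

A → no match
B → no match — must end with 'r'
C → match
D → no match
E → match
F → match
Total matched: 3

3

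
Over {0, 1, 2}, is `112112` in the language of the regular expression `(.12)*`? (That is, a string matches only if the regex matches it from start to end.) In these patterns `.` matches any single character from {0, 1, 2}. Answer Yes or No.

Yes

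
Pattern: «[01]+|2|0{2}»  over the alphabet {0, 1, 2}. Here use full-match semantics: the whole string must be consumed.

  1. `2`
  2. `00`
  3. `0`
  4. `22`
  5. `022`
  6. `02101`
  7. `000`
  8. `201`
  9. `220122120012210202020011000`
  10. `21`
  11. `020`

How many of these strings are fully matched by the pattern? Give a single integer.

4

1 → match
2 → match
3 → match
4 → no match
5 → no match
6 → no match
7 → match
8 → no match
9 → no match
10 → no match
11 → no match
Total matched: 4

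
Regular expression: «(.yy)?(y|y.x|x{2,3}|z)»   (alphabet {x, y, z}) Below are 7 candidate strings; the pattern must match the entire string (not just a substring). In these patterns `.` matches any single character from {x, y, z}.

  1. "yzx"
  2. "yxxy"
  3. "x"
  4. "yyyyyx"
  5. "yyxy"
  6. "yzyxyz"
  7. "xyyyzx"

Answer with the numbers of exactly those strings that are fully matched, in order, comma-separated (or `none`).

1, 4, 7

1 → match
2 → no match
3 → no match
4 → match
5 → no match
6 → no match
7 → match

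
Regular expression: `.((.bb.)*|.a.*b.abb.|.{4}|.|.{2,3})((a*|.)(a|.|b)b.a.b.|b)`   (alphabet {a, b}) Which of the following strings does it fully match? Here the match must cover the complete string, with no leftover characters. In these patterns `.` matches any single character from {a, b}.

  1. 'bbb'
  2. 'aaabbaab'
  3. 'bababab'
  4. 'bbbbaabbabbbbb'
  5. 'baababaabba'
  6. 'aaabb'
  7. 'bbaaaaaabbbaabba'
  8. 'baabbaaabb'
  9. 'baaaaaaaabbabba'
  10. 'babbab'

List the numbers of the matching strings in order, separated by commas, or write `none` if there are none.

1, 4, 5, 6, 8, 9, 10

1 → match
2 → no match
3 → no match
4 → match
5 → match
6 → match
7 → no match
8 → match
9 → match
10 → match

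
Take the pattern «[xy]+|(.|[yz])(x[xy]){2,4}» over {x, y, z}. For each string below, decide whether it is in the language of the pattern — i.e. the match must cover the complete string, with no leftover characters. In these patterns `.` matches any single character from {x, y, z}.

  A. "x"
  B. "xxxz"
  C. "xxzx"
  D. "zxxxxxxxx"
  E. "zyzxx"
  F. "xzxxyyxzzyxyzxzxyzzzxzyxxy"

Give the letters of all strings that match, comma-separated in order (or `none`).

A → match
B → no match
C → no match
D → match
E → no match
F → no match

A, D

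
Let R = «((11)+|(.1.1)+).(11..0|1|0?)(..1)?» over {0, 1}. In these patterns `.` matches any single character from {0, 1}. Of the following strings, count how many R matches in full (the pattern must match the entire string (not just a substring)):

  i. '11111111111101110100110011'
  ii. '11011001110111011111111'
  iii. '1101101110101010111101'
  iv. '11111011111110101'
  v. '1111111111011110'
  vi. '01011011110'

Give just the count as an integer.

1

i → no match
ii → no match
iii → no match
iv → no match
v → match
vi → no match
Total matched: 1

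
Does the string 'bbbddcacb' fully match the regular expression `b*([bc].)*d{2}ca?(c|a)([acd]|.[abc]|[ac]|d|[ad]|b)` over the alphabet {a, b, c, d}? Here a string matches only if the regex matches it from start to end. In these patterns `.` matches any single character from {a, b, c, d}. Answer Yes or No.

Yes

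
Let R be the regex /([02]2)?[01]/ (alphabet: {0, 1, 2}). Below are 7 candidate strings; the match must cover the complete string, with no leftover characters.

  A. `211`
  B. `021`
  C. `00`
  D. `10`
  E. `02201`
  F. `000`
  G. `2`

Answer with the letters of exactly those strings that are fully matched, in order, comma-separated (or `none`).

A → no match
B → match
C → no match
D → no match
E → no match
F → no match
G → no match

B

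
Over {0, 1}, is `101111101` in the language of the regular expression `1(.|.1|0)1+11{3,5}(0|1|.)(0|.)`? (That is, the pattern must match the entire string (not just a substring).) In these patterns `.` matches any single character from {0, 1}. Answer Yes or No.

Yes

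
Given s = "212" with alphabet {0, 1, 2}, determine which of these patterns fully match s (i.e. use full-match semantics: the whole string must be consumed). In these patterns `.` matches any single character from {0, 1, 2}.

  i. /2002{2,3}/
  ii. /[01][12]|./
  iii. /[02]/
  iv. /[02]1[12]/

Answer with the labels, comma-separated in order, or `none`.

iv

i → no match — must start with "2002"
ii → no match
iii → no match
iv → match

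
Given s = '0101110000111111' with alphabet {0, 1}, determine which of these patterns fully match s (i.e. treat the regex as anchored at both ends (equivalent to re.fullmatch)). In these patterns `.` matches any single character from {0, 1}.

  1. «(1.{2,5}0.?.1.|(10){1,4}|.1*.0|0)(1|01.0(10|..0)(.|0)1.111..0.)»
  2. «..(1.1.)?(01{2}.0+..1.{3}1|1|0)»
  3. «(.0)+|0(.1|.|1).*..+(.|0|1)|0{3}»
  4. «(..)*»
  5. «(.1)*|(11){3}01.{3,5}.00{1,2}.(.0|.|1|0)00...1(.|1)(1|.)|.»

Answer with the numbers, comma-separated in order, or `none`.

2, 3, 4

1 → no match
2 → match
3 → match
4 → match
5 → no match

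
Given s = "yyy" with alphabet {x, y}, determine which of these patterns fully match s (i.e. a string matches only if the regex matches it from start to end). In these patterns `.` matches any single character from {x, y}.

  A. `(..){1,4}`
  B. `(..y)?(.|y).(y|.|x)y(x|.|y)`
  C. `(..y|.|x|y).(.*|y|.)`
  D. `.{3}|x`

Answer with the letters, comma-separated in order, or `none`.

A → no match
B → no match
C → match
D → match

C, D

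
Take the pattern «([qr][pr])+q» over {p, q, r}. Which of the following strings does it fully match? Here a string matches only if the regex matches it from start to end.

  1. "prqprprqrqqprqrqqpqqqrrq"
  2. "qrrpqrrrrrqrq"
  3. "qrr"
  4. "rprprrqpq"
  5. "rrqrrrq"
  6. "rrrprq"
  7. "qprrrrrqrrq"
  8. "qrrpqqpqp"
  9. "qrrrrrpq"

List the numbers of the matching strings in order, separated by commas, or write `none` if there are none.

2, 4, 5

1 → no match
2 → match
3 → no match — must end with "q"
4 → match
5 → match
6 → no match
7 → no match
8 → no match — must end with "q"
9 → no match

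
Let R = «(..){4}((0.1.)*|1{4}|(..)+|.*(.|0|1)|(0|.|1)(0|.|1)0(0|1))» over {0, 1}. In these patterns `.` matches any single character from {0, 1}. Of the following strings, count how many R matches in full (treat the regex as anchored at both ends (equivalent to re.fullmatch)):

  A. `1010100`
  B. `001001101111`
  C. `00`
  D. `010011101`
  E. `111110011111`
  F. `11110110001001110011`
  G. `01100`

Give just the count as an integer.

A → no match
B → match
C → no match
D → match
E → match
F → match
G → no match
Total matched: 4

4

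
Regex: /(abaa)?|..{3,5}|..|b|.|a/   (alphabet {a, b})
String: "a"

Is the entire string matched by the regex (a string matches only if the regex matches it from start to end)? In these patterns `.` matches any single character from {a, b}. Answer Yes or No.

Yes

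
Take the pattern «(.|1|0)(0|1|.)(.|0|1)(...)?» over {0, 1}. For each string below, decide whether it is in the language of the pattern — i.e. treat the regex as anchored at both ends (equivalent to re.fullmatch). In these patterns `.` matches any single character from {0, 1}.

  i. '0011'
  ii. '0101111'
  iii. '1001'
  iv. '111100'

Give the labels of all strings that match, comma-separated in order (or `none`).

i → no match
ii → no match
iii → no match
iv → match

iv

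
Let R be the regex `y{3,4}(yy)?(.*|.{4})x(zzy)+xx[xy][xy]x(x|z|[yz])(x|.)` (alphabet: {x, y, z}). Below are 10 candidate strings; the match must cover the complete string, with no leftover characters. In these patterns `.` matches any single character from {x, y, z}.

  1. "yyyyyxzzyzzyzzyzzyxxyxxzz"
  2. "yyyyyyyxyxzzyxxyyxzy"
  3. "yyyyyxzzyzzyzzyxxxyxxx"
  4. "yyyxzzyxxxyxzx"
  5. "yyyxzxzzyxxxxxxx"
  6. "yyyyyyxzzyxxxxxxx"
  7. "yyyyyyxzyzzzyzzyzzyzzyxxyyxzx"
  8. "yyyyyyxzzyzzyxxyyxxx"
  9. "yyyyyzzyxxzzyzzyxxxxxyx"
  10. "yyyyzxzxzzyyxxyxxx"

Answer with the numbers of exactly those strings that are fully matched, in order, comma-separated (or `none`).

1 → match
2 → match
3 → match
4 → match
5 → match
6 → match
7 → no match
8 → match
9 → match
10 → no match

1, 2, 3, 4, 5, 6, 8, 9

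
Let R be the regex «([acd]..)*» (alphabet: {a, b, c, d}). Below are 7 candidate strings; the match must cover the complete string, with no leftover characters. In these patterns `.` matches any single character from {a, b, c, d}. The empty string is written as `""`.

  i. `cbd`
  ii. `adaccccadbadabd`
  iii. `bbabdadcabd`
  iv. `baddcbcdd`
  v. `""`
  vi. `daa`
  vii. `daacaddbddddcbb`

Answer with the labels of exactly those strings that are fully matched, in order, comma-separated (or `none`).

i, v, vi, vii

i → match
ii → no match
iii → no match
iv → no match
v → match
vi → match
vii → match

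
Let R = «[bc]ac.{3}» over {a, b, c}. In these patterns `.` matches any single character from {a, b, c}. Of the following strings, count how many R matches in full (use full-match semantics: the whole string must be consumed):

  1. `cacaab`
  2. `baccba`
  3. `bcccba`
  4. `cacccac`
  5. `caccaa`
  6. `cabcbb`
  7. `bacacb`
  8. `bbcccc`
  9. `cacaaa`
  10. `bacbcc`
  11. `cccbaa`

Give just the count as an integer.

1 → match
2 → match
3 → no match
4 → no match
5 → match
6 → no match
7 → match
8 → no match
9 → match
10 → match
11 → no match
Total matched: 6

6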